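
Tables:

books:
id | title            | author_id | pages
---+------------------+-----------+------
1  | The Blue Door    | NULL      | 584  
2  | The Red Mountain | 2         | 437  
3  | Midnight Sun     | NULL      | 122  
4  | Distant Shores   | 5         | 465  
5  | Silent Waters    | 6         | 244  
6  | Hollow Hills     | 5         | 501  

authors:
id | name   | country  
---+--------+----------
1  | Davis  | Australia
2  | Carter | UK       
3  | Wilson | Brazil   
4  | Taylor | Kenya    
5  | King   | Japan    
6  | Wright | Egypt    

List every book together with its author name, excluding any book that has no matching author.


INNER JOIN keeps only books rows whose author_id matches an id in authors. Walk through each book:
  - book 1 (The Blue Door): author_id=NULL, no match -> dropped
  - book 2 (The Red Mountain): author_id=2 -> matches Carter
  - book 3 (Midnight Sun): author_id=NULL, no match -> dropped
  - book 4 (Distant Shores): author_id=5 -> matches King
  - book 5 (Silent Waters): author_id=6 -> matches Wright
  - book 6 (Hollow Hills): author_id=5 -> matches King
So 2 of 6 rows are dropped.

SQL:
SELECT a.title, b.name AS author
FROM books a
INNER JOIN authors b ON a.author_id = b.id

Result:
title            | author
-----------------+-------
The Red Mountain | Carter
Distant Shores   | King  
Silent Waters    | Wright
Hollow Hills     | King  


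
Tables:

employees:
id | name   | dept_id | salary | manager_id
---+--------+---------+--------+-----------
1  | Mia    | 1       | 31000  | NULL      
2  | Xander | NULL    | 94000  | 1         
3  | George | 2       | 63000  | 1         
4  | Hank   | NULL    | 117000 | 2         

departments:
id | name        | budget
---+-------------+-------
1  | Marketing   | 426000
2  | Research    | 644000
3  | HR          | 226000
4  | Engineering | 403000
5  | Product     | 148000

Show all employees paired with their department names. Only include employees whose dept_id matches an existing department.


INNER JOIN keeps only employees rows whose dept_id matches an id in departments. Walk through each employee:
  - employee 1 (Mia): dept_id=1 -> matches Marketing
  - employee 2 (Xander): dept_id=NULL, no match -> dropped
  - employee 3 (George): dept_id=2 -> matches Research
  - employee 4 (Hank): dept_id=NULL, no match -> dropped
So 2 of 4 rows are dropped.

SQL:
SELECT a.name, b.name AS department
FROM employees a
INNER JOIN departments b ON a.dept_id = b.id

Result:
name   | department
-------+-----------
Mia    | Marketing 
George | Research  


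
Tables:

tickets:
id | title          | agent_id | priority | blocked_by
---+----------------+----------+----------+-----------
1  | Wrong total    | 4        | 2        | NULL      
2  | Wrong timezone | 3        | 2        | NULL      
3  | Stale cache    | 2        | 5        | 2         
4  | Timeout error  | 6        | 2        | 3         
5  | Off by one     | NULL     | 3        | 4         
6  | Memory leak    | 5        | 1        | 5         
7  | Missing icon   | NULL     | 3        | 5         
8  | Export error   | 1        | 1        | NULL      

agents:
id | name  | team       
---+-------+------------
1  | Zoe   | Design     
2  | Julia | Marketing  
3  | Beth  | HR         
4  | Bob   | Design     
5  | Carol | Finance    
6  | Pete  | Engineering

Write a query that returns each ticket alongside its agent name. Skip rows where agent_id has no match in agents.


INNER JOIN keeps only tickets rows whose agent_id matches an id in agents. Walk through each ticket:
  - ticket 1 (Wrong total): agent_id=4 -> matches Bob
  - ticket 2 (Wrong timezone): agent_id=3 -> matches Beth
  - ticket 3 (Stale cache): agent_id=2 -> matches Julia
  - ticket 4 (Timeout error): agent_id=6 -> matches Pete
  - ticket 5 (Off by one): agent_id=NULL, no match -> dropped
  - ticket 6 (Memory leak): agent_id=5 -> matches Carol
  - ticket 7 (Missing icon): agent_id=NULL, no match -> dropped
  - ticket 8 (Export error): agent_id=1 -> matches Zoe
So 2 of 8 rows are dropped.

SQL:
SELECT a.title, b.name AS agent
FROM tickets a
INNER JOIN agents b ON a.agent_id = b.id

Result:
title          | agent
---------------+------
Wrong total    | Bob  
Wrong timezone | Beth 
Stale cache    | Julia
Timeout error  | Pete 
Memory leak    | Carol
Export error   | Zoe  


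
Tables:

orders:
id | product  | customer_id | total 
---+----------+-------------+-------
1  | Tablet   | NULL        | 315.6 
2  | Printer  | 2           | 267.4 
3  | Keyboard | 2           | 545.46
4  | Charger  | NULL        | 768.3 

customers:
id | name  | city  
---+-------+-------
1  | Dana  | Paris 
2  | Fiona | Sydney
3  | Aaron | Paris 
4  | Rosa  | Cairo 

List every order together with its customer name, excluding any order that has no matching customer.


INNER JOIN keeps only orders rows whose customer_id matches an id in customers. Walk through each order:
  - order 1 (Tablet): customer_id=NULL, no match -> dropped
  - order 2 (Printer): customer_id=2 -> matches Fiona
  - order 3 (Keyboard): customer_id=2 -> matches Fiona
  - order 4 (Charger): customer_id=NULL, no match -> dropped
So 2 of 4 rows are dropped.

SQL:
SELECT a.product, b.name AS customer
FROM orders a
INNER JOIN customers b ON a.customer_id = b.id

Result:
product  | customer
---------+---------
Printer  | Fiona   
Keyboard | Fiona   


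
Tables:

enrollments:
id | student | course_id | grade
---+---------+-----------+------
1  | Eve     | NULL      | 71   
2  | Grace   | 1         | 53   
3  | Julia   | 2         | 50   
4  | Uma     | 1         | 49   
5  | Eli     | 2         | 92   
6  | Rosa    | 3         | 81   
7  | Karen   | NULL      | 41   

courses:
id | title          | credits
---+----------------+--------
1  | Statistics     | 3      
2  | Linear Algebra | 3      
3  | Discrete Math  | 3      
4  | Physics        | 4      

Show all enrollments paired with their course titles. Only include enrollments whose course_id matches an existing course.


INNER JOIN keeps only enrollments rows whose course_id matches an id in courses. Walk through each enrollment:
  - enrollment 1 (Eve): course_id=NULL, no match -> dropped
  - enrollment 2 (Grace): course_id=1 -> matches Statistics
  - enrollment 3 (Julia): course_id=2 -> matches Linear Algebra
  - enrollment 4 (Uma): course_id=1 -> matches Statistics
  - enrollment 5 (Eli): course_id=2 -> matches Linear Algebra
  - enrollment 6 (Rosa): course_id=3 -> matches Discrete Math
  - enrollment 7 (Karen): course_id=NULL, no match -> dropped
So 2 of 7 rows are dropped.

SQL:
SELECT a.student, b.title AS course
FROM enrollments a
INNER JOIN courses b ON a.course_id = b.id

Result:
student | course        
--------+---------------
Grace   | Statistics    
Julia   | Linear Algebra
Uma     | Statistics    
Eli     | Linear Algebra
Rosa    | Discrete Math 


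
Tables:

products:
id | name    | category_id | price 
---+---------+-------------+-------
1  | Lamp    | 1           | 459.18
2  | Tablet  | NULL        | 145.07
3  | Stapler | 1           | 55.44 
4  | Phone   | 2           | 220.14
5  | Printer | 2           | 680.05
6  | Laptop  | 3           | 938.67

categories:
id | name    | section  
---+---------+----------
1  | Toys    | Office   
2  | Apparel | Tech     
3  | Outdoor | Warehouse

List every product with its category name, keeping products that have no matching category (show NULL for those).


LEFT JOIN keeps every row from products (the left table); where category_id has no match in categories, the category columns become NULL. Walk through each product:
  - product 1 (Lamp): category_id=1 -> matches Toys
  - product 2 (Tablet): category_id=NULL, no match -> kept with NULL
  - product 3 (Stapler): category_id=1 -> matches Toys
  - product 4 (Phone): category_id=2 -> matches Apparel
  - product 5 (Printer): category_id=2 -> matches Apparel
  - product 6 (Laptop): category_id=3 -> matches Outdoor
All 6 rows appear; 1 has NULL category.

SQL:
SELECT a.name, b.name AS category
FROM products a
LEFT JOIN categories b ON a.category_id = b.id

Result:
name    | category
--------+---------
Lamp    | Toys    
Tablet  | NULL    
Stapler | Toys    
Phone   | Apparel 
Printer | Apparel 
Laptop  | Outdoor 


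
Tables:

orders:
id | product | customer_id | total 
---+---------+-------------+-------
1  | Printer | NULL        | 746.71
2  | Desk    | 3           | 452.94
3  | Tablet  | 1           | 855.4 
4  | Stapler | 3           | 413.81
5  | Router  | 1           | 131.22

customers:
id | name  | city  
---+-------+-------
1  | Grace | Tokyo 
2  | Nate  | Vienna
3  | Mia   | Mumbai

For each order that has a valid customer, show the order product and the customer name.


INNER JOIN keeps only orders rows whose customer_id matches an id in customers. Walk through each order:
  - order 1 (Printer): customer_id=NULL, no match -> dropped
  - order 2 (Desk): customer_id=3 -> matches Mia
  - order 3 (Tablet): customer_id=1 -> matches Grace
  - order 4 (Stapler): customer_id=3 -> matches Mia
  - order 5 (Router): customer_id=1 -> matches Grace
So 1 of 5 rows is dropped.

SQL:
SELECT a.product, b.name AS customer
FROM orders a
INNER JOIN customers b ON a.customer_id = b.id

Result:
product | customer
--------+---------
Desk    | Mia     
Tablet  | Grace   
Stapler | Mia     
Router  | Grace   


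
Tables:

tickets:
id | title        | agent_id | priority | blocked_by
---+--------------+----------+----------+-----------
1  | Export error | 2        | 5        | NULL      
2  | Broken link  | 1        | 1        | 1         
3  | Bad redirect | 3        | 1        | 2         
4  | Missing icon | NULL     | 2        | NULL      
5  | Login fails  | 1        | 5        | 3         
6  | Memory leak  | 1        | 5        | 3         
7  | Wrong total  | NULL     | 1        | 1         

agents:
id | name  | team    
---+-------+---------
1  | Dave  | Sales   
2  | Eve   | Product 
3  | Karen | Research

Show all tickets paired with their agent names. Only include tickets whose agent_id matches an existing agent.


INNER JOIN keeps only tickets rows whose agent_id matches an id in agents. Walk through each ticket:
  - ticket 1 (Export error): agent_id=2 -> matches Eve
  - ticket 2 (Broken link): agent_id=1 -> matches Dave
  - ticket 3 (Bad redirect): agent_id=3 -> matches Karen
  - ticket 4 (Missing icon): agent_id=NULL, no match -> dropped
  - ticket 5 (Login fails): agent_id=1 -> matches Dave
  - ticket 6 (Memory leak): agent_id=1 -> matches Dave
  - ticket 7 (Wrong total): agent_id=NULL, no match -> dropped
So 2 of 7 rows are dropped.

SQL:
SELECT a.title, b.name AS agent
FROM tickets a
INNER JOIN agents b ON a.agent_id = b.id

Result:
title        | agent
-------------+------
Export error | Eve  
Broken link  | Dave 
Bad redirect | Karen
Login fails  | Dave 
Memory leak  | Dave 


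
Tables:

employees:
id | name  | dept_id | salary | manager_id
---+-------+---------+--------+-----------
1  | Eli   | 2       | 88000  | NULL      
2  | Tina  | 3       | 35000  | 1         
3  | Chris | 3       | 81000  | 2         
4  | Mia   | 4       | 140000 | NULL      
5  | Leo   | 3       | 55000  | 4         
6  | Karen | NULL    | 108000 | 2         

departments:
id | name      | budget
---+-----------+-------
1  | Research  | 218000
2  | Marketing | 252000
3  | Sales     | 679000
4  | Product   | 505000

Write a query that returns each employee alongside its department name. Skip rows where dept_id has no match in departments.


INNER JOIN keeps only employees rows whose dept_id matches an id in departments. Walk through each employee:
  - employee 1 (Eli): dept_id=2 -> matches Marketing
  - employee 2 (Tina): dept_id=3 -> matches Sales
  - employee 3 (Chris): dept_id=3 -> matches Sales
  - employee 4 (Mia): dept_id=4 -> matches Product
  - employee 5 (Leo): dept_id=3 -> matches Sales
  - employee 6 (Karen): dept_id=NULL, no match -> dropped
So 1 of 6 rows is dropped.

SQL:
SELECT a.name, b.name AS department
FROM employees a
INNER JOIN departments b ON a.dept_id = b.id

Result:
name  | department
------+-----------
Eli   | Marketing 
Tina  | Sales     
Chris | Sales     
Mia   | Product   
Leo   | Sales     


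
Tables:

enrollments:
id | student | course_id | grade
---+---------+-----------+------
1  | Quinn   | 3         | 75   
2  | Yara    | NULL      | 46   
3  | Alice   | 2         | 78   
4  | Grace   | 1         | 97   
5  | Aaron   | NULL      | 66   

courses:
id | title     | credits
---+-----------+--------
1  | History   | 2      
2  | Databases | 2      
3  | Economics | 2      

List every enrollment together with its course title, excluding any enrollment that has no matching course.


INNER JOIN keeps only enrollments rows whose course_id matches an id in courses. Walk through each enrollment:
  - enrollment 1 (Quinn): course_id=3 -> matches Economics
  - enrollment 2 (Yara): course_id=NULL, no match -> dropped
  - enrollment 3 (Alice): course_id=2 -> matches Databases
  - enrollment 4 (Grace): course_id=1 -> matches History
  - enrollment 5 (Aaron): course_id=NULL, no match -> dropped
So 2 of 5 rows are dropped.

SQL:
SELECT a.student, b.title AS course
FROM enrollments a
INNER JOIN courses b ON a.course_id = b.id

Result:
student | course   
--------+----------
Quinn   | Economics
Alice   | Databases
Grace   | History  


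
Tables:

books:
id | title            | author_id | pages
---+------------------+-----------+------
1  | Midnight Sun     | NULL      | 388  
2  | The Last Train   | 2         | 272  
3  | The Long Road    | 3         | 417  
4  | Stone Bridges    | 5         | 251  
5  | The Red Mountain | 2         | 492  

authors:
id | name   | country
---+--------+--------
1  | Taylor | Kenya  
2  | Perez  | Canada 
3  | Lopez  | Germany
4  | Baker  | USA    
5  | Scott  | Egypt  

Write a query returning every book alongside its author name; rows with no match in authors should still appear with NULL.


LEFT JOIN keeps every row from books (the left table); where author_id has no match in authors, the author columns become NULL. Walk through each book:
  - book 1 (Midnight Sun): author_id=NULL, no match -> kept with NULL
  - book 2 (The Last Train): author_id=2 -> matches Perez
  - book 3 (The Long Road): author_id=3 -> matches Lopez
  - book 4 (Stone Bridges): author_id=5 -> matches Scott
  - book 5 (The Red Mountain): author_id=2 -> matches Perez
All 5 rows appear; 1 has NULL author.

SQL:
SELECT a.title, b.name AS author
FROM books a
LEFT JOIN authors b ON a.author_id = b.id

Result:
title            | author
-----------------+-------
Midnight Sun     | NULL  
The Last Train   | Perez 
The Long Road    | Lopez 
Stone Bridges    | Scott 
The Red Mountain | Perez 


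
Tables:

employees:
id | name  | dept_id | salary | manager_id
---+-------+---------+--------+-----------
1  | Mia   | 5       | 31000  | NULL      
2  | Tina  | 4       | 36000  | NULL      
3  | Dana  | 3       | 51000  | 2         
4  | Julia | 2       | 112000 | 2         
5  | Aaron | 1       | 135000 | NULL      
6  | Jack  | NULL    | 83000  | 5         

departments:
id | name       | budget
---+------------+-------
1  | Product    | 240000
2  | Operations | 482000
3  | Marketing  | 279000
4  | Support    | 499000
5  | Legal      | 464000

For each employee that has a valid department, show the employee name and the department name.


INNER JOIN keeps only employees rows whose dept_id matches an id in departments. Walk through each employee:
  - employee 1 (Mia): dept_id=5 -> matches Legal
  - employee 2 (Tina): dept_id=4 -> matches Support
  - employee 3 (Dana): dept_id=3 -> matches Marketing
  - employee 4 (Julia): dept_id=2 -> matches Operations
  - employee 5 (Aaron): dept_id=1 -> matches Product
  - employee 6 (Jack): dept_id=NULL, no match -> dropped
So 1 of 6 rows is dropped.

SQL:
SELECT a.name, b.name AS department
FROM employees a
INNER JOIN departments b ON a.dept_id = b.id

Result:
name  | department
------+-----------
Mia   | Legal     
Tina  | Support   
Dana  | Marketing 
Julia | Operations
Aaron | Product   


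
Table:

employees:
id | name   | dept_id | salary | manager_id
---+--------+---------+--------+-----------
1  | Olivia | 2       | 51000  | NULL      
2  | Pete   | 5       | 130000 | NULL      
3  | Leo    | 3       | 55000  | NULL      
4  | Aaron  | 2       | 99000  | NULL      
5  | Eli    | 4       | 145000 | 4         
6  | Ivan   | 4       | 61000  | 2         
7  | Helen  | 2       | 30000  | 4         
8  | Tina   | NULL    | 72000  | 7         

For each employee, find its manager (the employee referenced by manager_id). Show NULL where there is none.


This is a self-join: employees is joined to a second copy of itself, matching each row's manager_id to another row's id. Use LEFT JOIN so rows with manager_id=NULL are kept.
  - employee 1 (Olivia): manager_id=NULL -> NULL
  - employee 2 (Pete): manager_id=NULL -> NULL
  - employee 3 (Leo): manager_id=NULL -> NULL
  - employee 4 (Aaron): manager_id=NULL -> NULL
  - employee 5 (Eli): manager_id=4 -> Aaron
  - employee 6 (Ivan): manager_id=2 -> Pete
  - employee 7 (Helen): manager_id=4 -> Aaron
  - employee 8 (Tina): manager_id=7 -> Helen

SQL:
SELECT a.name AS item, b.name AS manager
FROM employees a
LEFT JOIN employees b ON a.manager_id = b.id

Result:
item   | manager
-------+--------
Olivia | NULL   
Pete   | NULL   
Leo    | NULL   
Aaron  | NULL   
Eli    | Aaron  
Ivan   | Pete   
Helen  | Aaron  
Tina   | Helen  


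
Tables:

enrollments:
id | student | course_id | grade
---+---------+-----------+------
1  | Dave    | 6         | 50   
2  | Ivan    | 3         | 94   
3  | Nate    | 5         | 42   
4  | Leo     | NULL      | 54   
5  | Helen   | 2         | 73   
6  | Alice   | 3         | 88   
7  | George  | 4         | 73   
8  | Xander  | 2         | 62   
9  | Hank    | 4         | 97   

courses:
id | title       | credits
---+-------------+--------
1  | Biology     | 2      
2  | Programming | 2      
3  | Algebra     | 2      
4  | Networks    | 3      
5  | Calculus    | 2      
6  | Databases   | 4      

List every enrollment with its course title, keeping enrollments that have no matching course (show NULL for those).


LEFT JOIN keeps every row from enrollments (the left table); where course_id has no match in courses, the course columns become NULL. Walk through each enrollment:
  - enrollment 1 (Dave): course_id=6 -> matches Databases
  - enrollment 2 (Ivan): course_id=3 -> matches Algebra
  - enrollment 3 (Nate): course_id=5 -> matches Calculus
  - enrollment 4 (Leo): course_id=NULL, no match -> kept with NULL
  - enrollment 5 (Helen): course_id=2 -> matches Programming
  - enrollment 6 (Alice): course_id=3 -> matches Algebra
  - enrollment 7 (George): course_id=4 -> matches Networks
  - enrollment 8 (Xander): course_id=2 -> matches Programming
  - enrollment 9 (Hank): course_id=4 -> matches Networks
All 9 rows appear; 1 has NULL course.

SQL:
SELECT a.student, b.title AS course
FROM enrollments a
LEFT JOIN courses b ON a.course_id = b.id

Result:
student | course     
--------+------------
Dave    | Databases  
Ivan    | Algebra    
Nate    | Calculus   
Leo     | NULL       
Helen   | Programming
Alice   | Algebra    
George  | Networks   
Xander  | Programming
Hank    | Networks   


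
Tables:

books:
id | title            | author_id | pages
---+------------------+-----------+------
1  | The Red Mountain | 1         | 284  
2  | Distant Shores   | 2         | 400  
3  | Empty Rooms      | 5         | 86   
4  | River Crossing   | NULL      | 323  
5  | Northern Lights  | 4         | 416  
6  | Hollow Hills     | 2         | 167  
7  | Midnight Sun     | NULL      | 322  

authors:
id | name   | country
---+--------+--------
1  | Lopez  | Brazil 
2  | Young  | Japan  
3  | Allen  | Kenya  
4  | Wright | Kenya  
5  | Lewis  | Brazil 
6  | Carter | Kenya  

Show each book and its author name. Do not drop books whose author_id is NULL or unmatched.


LEFT JOIN keeps every row from books (the left table); where author_id has no match in authors, the author columns become NULL. Walk through each book:
  - book 1 (The Red Mountain): author_id=1 -> matches Lopez
  - book 2 (Distant Shores): author_id=2 -> matches Young
  - book 3 (Empty Rooms): author_id=5 -> matches Lewis
  - book 4 (River Crossing): author_id=NULL, no match -> kept with NULL
  - book 5 (Northern Lights): author_id=4 -> matches Wright
  - book 6 (Hollow Hills): author_id=2 -> matches Young
  - book 7 (Midnight Sun): author_id=NULL, no match -> kept with NULL
All 7 rows appear; 2 have NULL author.

SQL:
SELECT a.title, b.name AS author
FROM books a
LEFT JOIN authors b ON a.author_id = b.id

Result:
title            | author
-----------------+-------
The Red Mountain | Lopez 
Distant Shores   | Young 
Empty Rooms      | Lewis 
River Crossing   | NULL  
Northern Lights  | Wright
Hollow Hills     | Young 
Midnight Sun     | NULL  


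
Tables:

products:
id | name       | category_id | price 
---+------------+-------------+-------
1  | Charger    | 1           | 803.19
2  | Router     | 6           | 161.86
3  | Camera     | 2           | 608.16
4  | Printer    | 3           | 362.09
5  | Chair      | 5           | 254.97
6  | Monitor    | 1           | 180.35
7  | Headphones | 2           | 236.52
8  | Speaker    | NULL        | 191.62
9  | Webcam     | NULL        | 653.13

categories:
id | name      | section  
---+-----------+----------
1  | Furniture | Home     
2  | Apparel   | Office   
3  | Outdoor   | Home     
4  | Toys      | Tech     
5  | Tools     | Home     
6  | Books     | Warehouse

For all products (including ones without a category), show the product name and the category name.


LEFT JOIN keeps every row from products (the left table); where category_id has no match in categories, the category columns become NULL. Walk through each product:
  - product 1 (Charger): category_id=1 -> matches Furniture
  - product 2 (Router): category_id=6 -> matches Books
  - product 3 (Camera): category_id=2 -> matches Apparel
  - product 4 (Printer): category_id=3 -> matches Outdoor
  - product 5 (Chair): category_id=5 -> matches Tools
  - product 6 (Monitor): category_id=1 -> matches Furniture
  - product 7 (Headphones): category_id=2 -> matches Apparel
  - product 8 (Speaker): category_id=NULL, no match -> kept with NULL
  - product 9 (Webcam): category_id=NULL, no match -> kept with NULL
All 9 rows appear; 2 have NULL category.

SQL:
SELECT a.name, b.name AS category
FROM products a
LEFT JOIN categories b ON a.category_id = b.id

Result:
name       | category 
-----------+----------
Charger    | Furniture
Router     | Books    
Camera     | Apparel  
Printer    | Outdoor  
Chair      | Tools    
Monitor    | Furniture
Headphones | Apparel  
Speaker    | NULL     
Webcam     | NULL     


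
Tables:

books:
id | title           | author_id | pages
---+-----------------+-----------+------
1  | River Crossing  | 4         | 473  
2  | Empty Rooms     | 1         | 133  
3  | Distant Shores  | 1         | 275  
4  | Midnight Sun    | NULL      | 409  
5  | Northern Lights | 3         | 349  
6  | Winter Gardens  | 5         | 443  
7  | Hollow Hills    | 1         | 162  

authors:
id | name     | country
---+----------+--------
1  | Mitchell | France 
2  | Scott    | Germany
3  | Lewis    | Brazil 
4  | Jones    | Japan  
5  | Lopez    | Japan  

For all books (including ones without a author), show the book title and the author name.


LEFT JOIN keeps every row from books (the left table); where author_id has no match in authors, the author columns become NULL. Walk through each book:
  - book 1 (River Crossing): author_id=4 -> matches Jones
  - book 2 (Empty Rooms): author_id=1 -> matches Mitchell
  - book 3 (Distant Shores): author_id=1 -> matches Mitchell
  - book 4 (Midnight Sun): author_id=NULL, no match -> kept with NULL
  - book 5 (Northern Lights): author_id=3 -> matches Lewis
  - book 6 (Winter Gardens): author_id=5 -> matches Lopez
  - book 7 (Hollow Hills): author_id=1 -> matches Mitchell
All 7 rows appear; 1 has NULL author.

SQL:
SELECT a.title, b.name AS author
FROM books a
LEFT JOIN authors b ON a.author_id = b.id

Result:
title           | author  
----------------+---------
River Crossing  | Jones   
Empty Rooms     | Mitchell
Distant Shores  | Mitchell
Midnight Sun    | NULL    
Northern Lights | Lewis   
Winter Gardens  | Lopez   
Hollow Hills    | Mitchell


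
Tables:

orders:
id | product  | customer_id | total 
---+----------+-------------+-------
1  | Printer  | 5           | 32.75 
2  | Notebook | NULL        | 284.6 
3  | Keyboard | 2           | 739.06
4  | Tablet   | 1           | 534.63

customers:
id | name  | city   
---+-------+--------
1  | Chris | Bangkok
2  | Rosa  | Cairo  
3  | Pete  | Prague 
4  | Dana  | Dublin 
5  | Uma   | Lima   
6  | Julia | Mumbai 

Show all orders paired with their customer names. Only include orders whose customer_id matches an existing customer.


INNER JOIN keeps only orders rows whose customer_id matches an id in customers. Walk through each order:
  - order 1 (Printer): customer_id=5 -> matches Uma
  - order 2 (Notebook): customer_id=NULL, no match -> dropped
  - order 3 (Keyboard): customer_id=2 -> matches Rosa
  - order 4 (Tablet): customer_id=1 -> matches Chris
So 1 of 4 rows is dropped.

SQL:
SELECT a.product, b.name AS customer
FROM orders a
INNER JOIN customers b ON a.customer_id = b.id

Result:
product  | customer
---------+---------
Printer  | Uma     
Keyboard | Rosa    
Tablet   | Chris   


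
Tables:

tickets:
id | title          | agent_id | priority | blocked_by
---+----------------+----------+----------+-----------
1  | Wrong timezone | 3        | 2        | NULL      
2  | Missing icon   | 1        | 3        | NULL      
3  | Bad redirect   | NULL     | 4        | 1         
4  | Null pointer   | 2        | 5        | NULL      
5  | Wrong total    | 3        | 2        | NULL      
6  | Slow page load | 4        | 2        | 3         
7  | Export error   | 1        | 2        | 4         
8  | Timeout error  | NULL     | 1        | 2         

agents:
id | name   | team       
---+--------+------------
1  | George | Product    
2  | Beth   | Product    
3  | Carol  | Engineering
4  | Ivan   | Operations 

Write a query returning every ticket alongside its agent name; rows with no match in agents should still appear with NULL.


LEFT JOIN keeps every row from tickets (the left table); where agent_id has no match in agents, the agent columns become NULL. Walk through each ticket:
  - ticket 1 (Wrong timezone): agent_id=3 -> matches Carol
  - ticket 2 (Missing icon): agent_id=1 -> matches George
  - ticket 3 (Bad redirect): agent_id=NULL, no match -> kept with NULL
  - ticket 4 (Null pointer): agent_id=2 -> matches Beth
  - ticket 5 (Wrong total): agent_id=3 -> matches Carol
  - ticket 6 (Slow page load): agent_id=4 -> matches Ivan
  - ticket 7 (Export error): agent_id=1 -> matches George
  - ticket 8 (Timeout error): agent_id=NULL, no match -> kept with NULL
All 8 rows appear; 2 have NULL agent.

SQL:
SELECT a.title, b.name AS agent
FROM tickets a
LEFT JOIN agents b ON a.agent_id = b.id

Result:
title          | agent 
---------------+-------
Wrong timezone | Carol 
Missing icon   | George
Bad redirect   | NULL  
Null pointer   | Beth  
Wrong total    | Carol 
Slow page load | Ivan  
Export error   | George
Timeout error  | NULL  


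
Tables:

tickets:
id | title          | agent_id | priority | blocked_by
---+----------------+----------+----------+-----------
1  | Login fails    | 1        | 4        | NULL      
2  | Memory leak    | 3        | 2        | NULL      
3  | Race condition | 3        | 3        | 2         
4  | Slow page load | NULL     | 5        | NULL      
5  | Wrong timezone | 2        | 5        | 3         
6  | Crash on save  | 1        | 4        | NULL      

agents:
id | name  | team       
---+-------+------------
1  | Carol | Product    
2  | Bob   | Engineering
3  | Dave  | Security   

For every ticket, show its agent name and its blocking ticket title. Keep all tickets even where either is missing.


Two LEFT JOINs from the same base table tickets: one to agents via agent_id, one to tickets itself via blocked_by. Both are LEFT so every ticket is preserved.
Match against agents:
  - ticket 1 (Login fails): agent_id=1 -> matches Carol
  - ticket 2 (Memory leak): agent_id=3 -> matches Dave
  - ticket 3 (Race condition): agent_id=3 -> matches Dave
  - ticket 4 (Slow page load): agent_id=NULL, no match -> kept with NULL
  - ticket 5 (Wrong timezone): agent_id=2 -> matches Bob
  - ticket 6 (Crash on save): agent_id=1 -> matches Carol
Match against tickets (self):
  - ticket 1 (Login fails): blocked_by=NULL -> NULL
  - ticket 2 (Memory leak): blocked_by=NULL -> NULL
  - ticket 3 (Race condition): blocked_by=2 -> Memory leak
  - ticket 4 (Slow page load): blocked_by=NULL -> NULL
  - ticket 5 (Wrong timezone): blocked_by=3 -> Race condition
  - ticket 6 (Crash on save): blocked_by=NULL -> NULL

SQL:
SELECT a.title, b.name AS agent, c.title AS blocked_by
FROM tickets a
LEFT JOIN agents b ON a.agent_id = b.id
LEFT JOIN tickets c ON a.blocked_by = c.id

Result:
title          | agent | blocked_by    
---------------+-------+---------------
Login fails    | Carol | NULL          
Memory leak    | Dave  | NULL          
Race condition | Dave  | Memory leak   
Slow page load | NULL  | NULL          
Wrong timezone | Bob   | Race condition
Crash on save  | Carol | NULL          


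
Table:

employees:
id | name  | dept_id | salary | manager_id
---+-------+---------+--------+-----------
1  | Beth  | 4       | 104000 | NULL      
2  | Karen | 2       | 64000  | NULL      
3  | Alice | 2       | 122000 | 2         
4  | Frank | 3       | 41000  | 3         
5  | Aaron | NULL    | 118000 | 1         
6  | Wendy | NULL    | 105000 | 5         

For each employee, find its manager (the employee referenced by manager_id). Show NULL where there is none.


This is a self-join: employees is joined to a second copy of itself, matching each row's manager_id to another row's id. Use LEFT JOIN so rows with manager_id=NULL are kept.
  - employee 1 (Beth): manager_id=NULL -> NULL
  - employee 2 (Karen): manager_id=NULL -> NULL
  - employee 3 (Alice): manager_id=2 -> Karen
  - employee 4 (Frank): manager_id=3 -> Alice
  - employee 5 (Aaron): manager_id=1 -> Beth
  - employee 6 (Wendy): manager_id=5 -> Aaron

SQL:
SELECT a.name AS item, b.name AS manager
FROM employees a
LEFT JOIN employees b ON a.manager_id = b.id

Result:
item  | manager
------+--------
Beth  | NULL   
Karen | NULL   
Alice | Karen  
Frank | Alice  
Aaron | Beth   
Wendy | Aaron  


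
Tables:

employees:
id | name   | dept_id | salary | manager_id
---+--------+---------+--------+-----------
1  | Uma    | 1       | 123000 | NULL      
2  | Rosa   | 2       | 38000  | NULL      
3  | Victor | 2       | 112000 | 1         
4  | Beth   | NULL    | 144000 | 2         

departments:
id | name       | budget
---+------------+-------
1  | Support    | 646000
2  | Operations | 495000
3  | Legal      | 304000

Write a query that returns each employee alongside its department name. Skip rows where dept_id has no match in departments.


INNER JOIN keeps only employees rows whose dept_id matches an id in departments. Walk through each employee:
  - employee 1 (Uma): dept_id=1 -> matches Support
  - employee 2 (Rosa): dept_id=2 -> matches Operations
  - employee 3 (Victor): dept_id=2 -> matches Operations
  - employee 4 (Beth): dept_id=NULL, no match -> dropped
So 1 of 4 rows is dropped.

SQL:
SELECT a.name, b.name AS department
FROM employees a
INNER JOIN departments b ON a.dept_id = b.id

Result:
name   | department
-------+-----------
Uma    | Support   
Rosa   | Operations
Victor | Operations


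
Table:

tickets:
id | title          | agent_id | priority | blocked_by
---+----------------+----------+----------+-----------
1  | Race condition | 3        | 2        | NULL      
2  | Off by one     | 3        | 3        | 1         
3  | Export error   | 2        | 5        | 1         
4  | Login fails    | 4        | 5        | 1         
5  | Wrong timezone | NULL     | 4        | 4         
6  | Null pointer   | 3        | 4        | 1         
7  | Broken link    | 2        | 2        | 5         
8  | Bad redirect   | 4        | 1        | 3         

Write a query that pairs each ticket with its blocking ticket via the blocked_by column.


This is a self-join: tickets is joined to a second copy of itself, matching each row's blocked_by to another row's id. Use LEFT JOIN so rows with blocked_by=NULL are kept.
  - ticket 1 (Race condition): blocked_by=NULL -> NULL
  - ticket 2 (Off by one): blocked_by=1 -> Race condition
  - ticket 3 (Export error): blocked_by=1 -> Race condition
  - ticket 4 (Login fails): blocked_by=1 -> Race condition
  - ticket 5 (Wrong timezone): blocked_by=4 -> Login fails
  - ticket 6 (Null pointer): blocked_by=1 -> Race condition
  - ticket 7 (Broken link): blocked_by=5 -> Wrong timezone
  - ticket 8 (Bad redirect): blocked_by=3 -> Export error

SQL:
SELECT a.title AS item, b.title AS blocked_by
FROM tickets a
LEFT JOIN tickets b ON a.blocked_by = b.id

Result:
item           | blocked_by    
---------------+---------------
Race condition | NULL          
Off by one     | Race condition
Export error   | Race condition
Login fails    | Race condition
Wrong timezone | Login fails   
Null pointer   | Race condition
Broken link    | Wrong timezone
Bad redirect   | Export error  


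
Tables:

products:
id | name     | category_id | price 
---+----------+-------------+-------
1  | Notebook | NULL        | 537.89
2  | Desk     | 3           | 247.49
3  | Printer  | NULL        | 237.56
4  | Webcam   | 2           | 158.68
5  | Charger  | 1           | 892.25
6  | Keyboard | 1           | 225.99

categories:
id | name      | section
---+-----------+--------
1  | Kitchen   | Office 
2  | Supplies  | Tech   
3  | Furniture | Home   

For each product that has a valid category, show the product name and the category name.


INNER JOIN keeps only products rows whose category_id matches an id in categories. Walk through each product:
  - product 1 (Notebook): category_id=NULL, no match -> dropped
  - product 2 (Desk): category_id=3 -> matches Furniture
  - product 3 (Printer): category_id=NULL, no match -> dropped
  - product 4 (Webcam): category_id=2 -> matches Supplies
  - product 5 (Charger): category_id=1 -> matches Kitchen
  - product 6 (Keyboard): category_id=1 -> matches Kitchen
So 2 of 6 rows are dropped.

SQL:
SELECT a.name, b.name AS category
FROM products a
INNER JOIN categories b ON a.category_id = b.id

Result:
name     | category 
---------+----------
Desk     | Furniture
Webcam   | Supplies 
Charger  | Kitchen  
Keyboard | Kitchen  


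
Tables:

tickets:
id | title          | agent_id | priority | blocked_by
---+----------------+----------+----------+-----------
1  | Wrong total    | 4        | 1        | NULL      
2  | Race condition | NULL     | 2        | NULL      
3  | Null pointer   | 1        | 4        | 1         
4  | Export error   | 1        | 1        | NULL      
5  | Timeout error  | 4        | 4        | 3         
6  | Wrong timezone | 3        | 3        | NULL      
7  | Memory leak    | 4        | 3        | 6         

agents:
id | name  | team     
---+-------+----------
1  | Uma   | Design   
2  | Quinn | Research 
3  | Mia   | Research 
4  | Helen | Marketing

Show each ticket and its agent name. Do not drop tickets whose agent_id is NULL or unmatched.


LEFT JOIN keeps every row from tickets (the left table); where agent_id has no match in agents, the agent columns become NULL. Walk through each ticket:
  - ticket 1 (Wrong total): agent_id=4 -> matches Helen
  - ticket 2 (Race condition): agent_id=NULL, no match -> kept with NULL
  - ticket 3 (Null pointer): agent_id=1 -> matches Uma
  - ticket 4 (Export error): agent_id=1 -> matches Uma
  - ticket 5 (Timeout error): agent_id=4 -> matches Helen
  - ticket 6 (Wrong timezone): agent_id=3 -> matches Mia
  - ticket 7 (Memory leak): agent_id=4 -> matches Helen
All 7 rows appear; 1 has NULL agent.

SQL:
SELECT a.title, b.name AS agent
FROM tickets a
LEFT JOIN agents b ON a.agent_id = b.id

Result:
title          | agent
---------------+------
Wrong total    | Helen
Race condition | NULL 
Null pointer   | Uma  
Export error   | Uma  
Timeout error  | Helen
Wrong timezone | Mia  
Memory leak    | Helen


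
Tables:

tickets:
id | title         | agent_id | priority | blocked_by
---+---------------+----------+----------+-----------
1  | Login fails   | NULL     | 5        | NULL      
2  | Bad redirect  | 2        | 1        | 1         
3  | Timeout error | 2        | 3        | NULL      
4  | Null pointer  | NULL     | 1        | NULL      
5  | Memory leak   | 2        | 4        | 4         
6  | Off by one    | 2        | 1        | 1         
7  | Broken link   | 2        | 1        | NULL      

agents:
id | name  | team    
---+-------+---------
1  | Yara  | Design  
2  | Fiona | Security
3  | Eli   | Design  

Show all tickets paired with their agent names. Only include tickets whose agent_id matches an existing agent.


INNER JOIN keeps only tickets rows whose agent_id matches an id in agents. Walk through each ticket:
  - ticket 1 (Login fails): agent_id=NULL, no match -> dropped
  - ticket 2 (Bad redirect): agent_id=2 -> matches Fiona
  - ticket 3 (Timeout error): agent_id=2 -> matches Fiona
  - ticket 4 (Null pointer): agent_id=NULL, no match -> dropped
  - ticket 5 (Memory leak): agent_id=2 -> matches Fiona
  - ticket 6 (Off by one): agent_id=2 -> matches Fiona
  - ticket 7 (Broken link): agent_id=2 -> matches Fiona
So 2 of 7 rows are dropped.

SQL:
SELECT a.title, b.name AS agent
FROM tickets a
INNER JOIN agents b ON a.agent_id = b.id

Result:
title         | agent
--------------+------
Bad redirect  | Fiona
Timeout error | Fiona
Memory leak   | Fiona
Off by one    | Fiona
Broken link   | Fiona


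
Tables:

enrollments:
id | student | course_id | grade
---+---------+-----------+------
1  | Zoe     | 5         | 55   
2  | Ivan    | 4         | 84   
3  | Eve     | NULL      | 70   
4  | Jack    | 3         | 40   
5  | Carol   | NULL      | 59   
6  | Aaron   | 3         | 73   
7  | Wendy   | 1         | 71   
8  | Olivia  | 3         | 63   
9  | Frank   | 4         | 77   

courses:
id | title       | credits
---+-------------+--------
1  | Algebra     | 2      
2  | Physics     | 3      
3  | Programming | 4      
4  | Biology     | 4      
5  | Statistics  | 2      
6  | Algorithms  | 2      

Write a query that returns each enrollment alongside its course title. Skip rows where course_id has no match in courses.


INNER JOIN keeps only enrollments rows whose course_id matches an id in courses. Walk through each enrollment:
  - enrollment 1 (Zoe): course_id=5 -> matches Statistics
  - enrollment 2 (Ivan): course_id=4 -> matches Biology
  - enrollment 3 (Eve): course_id=NULL, no match -> dropped
  - enrollment 4 (Jack): course_id=3 -> matches Programming
  - enrollment 5 (Carol): course_id=NULL, no match -> dropped
  - enrollment 6 (Aaron): course_id=3 -> matches Programming
  - enrollment 7 (Wendy): course_id=1 -> matches Algebra
  - enrollment 8 (Olivia): course_id=3 -> matches Programming
  - enrollment 9 (Frank): course_id=4 -> matches Biology
So 2 of 9 rows are dropped.

SQL:
SELECT a.student, b.title AS course
FROM enrollments a
INNER JOIN courses b ON a.course_id = b.id

Result:
student | course     
--------+------------
Zoe     | Statistics 
Ivan    | Biology    
Jack    | Programming
Aaron   | Programming
Wendy   | Algebra    
Olivia  | Programming
Frank   | Biology    


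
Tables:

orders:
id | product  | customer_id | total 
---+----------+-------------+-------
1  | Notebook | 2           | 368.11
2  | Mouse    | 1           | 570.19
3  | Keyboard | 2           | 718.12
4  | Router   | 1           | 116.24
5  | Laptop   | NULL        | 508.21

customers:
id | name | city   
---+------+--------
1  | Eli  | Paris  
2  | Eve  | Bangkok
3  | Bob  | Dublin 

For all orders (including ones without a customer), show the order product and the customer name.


LEFT JOIN keeps every row from orders (the left table); where customer_id has no match in customers, the customer columns become NULL. Walk through each order:
  - order 1 (Notebook): customer_id=2 -> matches Eve
  - order 2 (Mouse): customer_id=1 -> matches Eli
  - order 3 (Keyboard): customer_id=2 -> matches Eve
  - order 4 (Router): customer_id=1 -> matches Eli
  - order 5 (Laptop): customer_id=NULL, no match -> kept with NULL
All 5 rows appear; 1 has NULL customer.

SQL:
SELECT a.product, b.name AS customer
FROM orders a
LEFT JOIN customers b ON a.customer_id = b.id

Result:
product  | customer
---------+---------
Notebook | Eve     
Mouse    | Eli     
Keyboard | Eve     
Router   | Eli     
Laptop   | NULL    
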